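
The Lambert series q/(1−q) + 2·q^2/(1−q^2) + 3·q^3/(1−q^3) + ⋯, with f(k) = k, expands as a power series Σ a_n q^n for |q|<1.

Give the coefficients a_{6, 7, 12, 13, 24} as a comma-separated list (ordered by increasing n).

n=6: 1·6 2·3 3·2 6·1  f→[1+2+3+6]=12
d|7:{1,7}  Σf=1+7=8
[q^12] f(12)=12,f(6)=6,f(4)=4,f(3)=3,f(2)=2,f(1)=1 ⇒ 28
q^13  k|13↦f(k): 1:1 13:13  a_13=14
d|24:{1,2,3,4,6,8,12,24}  Σf=1+2+3+4+6+8+12+24=60

12, 8, 28, 14, 60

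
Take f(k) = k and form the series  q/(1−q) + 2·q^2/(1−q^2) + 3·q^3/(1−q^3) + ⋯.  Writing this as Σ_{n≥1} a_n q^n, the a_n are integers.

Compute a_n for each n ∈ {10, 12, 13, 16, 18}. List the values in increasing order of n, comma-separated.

18, 28, 14, 31, 39

q^10  k|10↦f(k): 1:1 2:2 5:5 10:10  a_10=18
q^12  k|12↦f(k): 1:1 2:2 3:3 4:4 6:6 12:12  a_12=28
q^13  k|13↦f(k): 13:13 1:1  a_13=14
n=16: 16·1 8·2 4·4 2·8 1·16  f→[16+8+4+2+1]=31
d|18:{1,2,3,6,9,18}  Σf=1+2+3+6+9+18=39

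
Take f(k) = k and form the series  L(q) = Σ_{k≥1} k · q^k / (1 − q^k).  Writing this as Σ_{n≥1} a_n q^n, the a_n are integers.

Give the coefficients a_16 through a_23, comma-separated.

31, 18, 39, 20, 42, 32, 36, 24

d|16:{1,2,4,8,16}  Σf=1+2+4+8+16=31
n=17: 17·1 1·17  f→[17+1]=18
d|18:{18,9,6,3,2,1}  Σf=18+9+6+3+2+1=39
[q^19] f(1)=1,f(19)=19 ⇒ 20
n=20: 1·20 2·10 4·5 5·4 10·2 20·1  f→[1+2+4+5+10+20]=42
q^21  k|21↦f(k): 1:1 3:3 7:7 21:21  a_21=32
n=22: 22·1 11·2 2·11 1·22  f→[22+11+2+1]=36
n=23: 1·23 23·1  f→[1+23]=24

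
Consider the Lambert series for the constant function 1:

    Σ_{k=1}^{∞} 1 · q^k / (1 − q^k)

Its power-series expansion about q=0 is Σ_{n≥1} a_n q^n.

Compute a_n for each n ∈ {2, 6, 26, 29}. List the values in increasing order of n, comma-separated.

n=2: 2·1 1·2  f→[1+1]=2
q^6  k|6↦f(k): 6:1 3:1 2:1 1:1  a_6=4
[q^26] f(1)=1,f(2)=1,f(13)=1,f(26)=1 ⇒ 4
d|29:{29,1}  Σf=1+1=2

2, 4, 4, 2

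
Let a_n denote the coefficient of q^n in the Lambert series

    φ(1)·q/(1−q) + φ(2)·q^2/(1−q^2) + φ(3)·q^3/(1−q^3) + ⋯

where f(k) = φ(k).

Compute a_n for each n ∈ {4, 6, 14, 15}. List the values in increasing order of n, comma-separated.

d|4:{4,2,1}  Σφ=2+1+1=4
q^6  k|6↦φ(k): 1:1 2:1 3:2 6:2  a_6=6
q^14  k|14↦φ(k): 1:1 2:1 7:6 14:6  a_14=14
n=15: 1·15 3·5 5·3 15·1  φ→[1+2+4+8]=15

4, 6, 14, 15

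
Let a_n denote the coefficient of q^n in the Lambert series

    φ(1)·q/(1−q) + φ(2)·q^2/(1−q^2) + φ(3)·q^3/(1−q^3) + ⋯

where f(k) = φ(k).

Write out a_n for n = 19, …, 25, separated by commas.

q^19  k|19↦φ(k): 19:18 1:1  a_19=19
d|20:{1,2,4,5,10,20}  Σφ=1+1+2+4+4+8=20
q^21  k|21↦φ(k): 1:1 3:2 7:6 21:12  a_21=21
d|22:{1,2,11,22}  Σφ=1+1+10+10=22
d|23:{1,23}  Σφ=1+22=23
q^24  k|24↦φ(k): 1:1 2:1 3:2 4:2 6:2 8:4 12:4 24:8  a_24=24
n=25: 25·1 5·5 1·25  φ→[20+4+1]=25

19, 20, 21, 22, 23, 24, 25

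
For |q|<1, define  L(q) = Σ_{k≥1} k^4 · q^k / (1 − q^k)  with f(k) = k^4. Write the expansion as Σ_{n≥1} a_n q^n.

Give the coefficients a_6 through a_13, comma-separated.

1394, 2402, 4369, 6643, 10642, 14642, 22386, 28562

q^6  k|6↦f(k): 6:1296 3:81 2:16 1:1  a_6=1394
q^7  k|7↦f(k): 1:1 7:2401  a_7=2402
q^8  k|8↦f(k): 8:4096 4:256 2:16 1:1  a_8=4369
[q^9] f(1)=1,f(3)=81,f(9)=6561 ⇒ 6643
q^10  k|10↦f(k): 1:1 2:16 5:625 10:10000  a_10=10642
q^11  k|11↦f(k): 1:1 11:14641  a_11=14642
d|12:{12,6,4,3,2,1}  Σf=20736+1296+256+81+16+1=22386
[q^13] f(1)=1,f(13)=28561 ⇒ 28562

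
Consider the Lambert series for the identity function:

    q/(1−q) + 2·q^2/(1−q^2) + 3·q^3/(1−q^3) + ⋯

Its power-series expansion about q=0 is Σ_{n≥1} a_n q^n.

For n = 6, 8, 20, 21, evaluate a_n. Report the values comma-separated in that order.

n=6: 1·6 2·3 3·2 6·1  f→[1+2+3+6]=12
d|8:{8,4,2,1}  Σf=8+4+2+1=15
q^20  k|20↦f(k): 20:20 10:10 5:5 4:4 2:2 1:1  a_20=42
n=21: 21·1 7·3 3·7 1·21  f→[21+7+3+1]=32

12, 15, 42, 32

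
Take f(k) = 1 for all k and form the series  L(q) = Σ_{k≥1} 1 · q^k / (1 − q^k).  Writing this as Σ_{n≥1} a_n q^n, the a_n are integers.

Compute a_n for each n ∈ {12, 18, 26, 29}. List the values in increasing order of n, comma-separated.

d|12:{1,2,3,4,6,12}  Σf=1+1+1+1+1+1=6
[q^18] f(1)=1,f(2)=1,f(3)=1,f(6)=1,f(9)=1,f(18)=1 ⇒ 6
[q^26] f(26)=1,f(13)=1,f(2)=1,f(1)=1 ⇒ 4
q^29  k|29↦f(k): 1:1 29:1  a_29=2

6, 6, 4, 2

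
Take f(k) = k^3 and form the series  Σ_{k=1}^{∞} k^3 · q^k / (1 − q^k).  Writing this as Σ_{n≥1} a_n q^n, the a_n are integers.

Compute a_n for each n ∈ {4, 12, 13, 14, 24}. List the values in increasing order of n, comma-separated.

d|4:{1,2,4}  Σf=1+8+64=73
n=12: 1·12 2·6 3·4 4·3 6·2 12·1  f→[1+8+27+64+216+1728]=2044
q^13  k|13↦f(k): 13:2197 1:1  a_13=2198
[q^14] f(14)=2744,f(7)=343,f(2)=8,f(1)=1 ⇒ 3096
d|24:{24,12,8,6,4,3,2,1}  Σf=13824+1728+512+216+64+27+8+1=16380

73, 2044, 2198, 3096, 16380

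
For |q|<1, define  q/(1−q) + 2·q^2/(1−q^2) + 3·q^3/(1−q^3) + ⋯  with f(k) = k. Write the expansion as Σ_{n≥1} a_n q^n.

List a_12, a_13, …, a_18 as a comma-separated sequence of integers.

28, 14, 24, 24, 31, 18, 39

d|12:{12,6,4,3,2,1}  Σf=12+6+4+3+2+1=28
[q^13] f(1)=1,f(13)=13 ⇒ 14
d|14:{1,2,7,14}  Σf=1+2+7+14=24
q^15  k|15↦f(k): 1:1 3:3 5:5 15:15  a_15=24
n=16: 16·1 8·2 4·4 2·8 1·16  f→[16+8+4+2+1]=31
[q^17] f(17)=17,f(1)=1 ⇒ 18
[q^18] f(1)=1,f(2)=2,f(3)=3,f(6)=6,f(9)=9,f(18)=18 ⇒ 39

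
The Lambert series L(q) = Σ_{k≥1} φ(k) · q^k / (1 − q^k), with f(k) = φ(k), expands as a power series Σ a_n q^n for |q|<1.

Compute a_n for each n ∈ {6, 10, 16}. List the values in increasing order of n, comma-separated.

d|6:{6,3,2,1}  Σφ=2+2+1+1=6
d|10:{10,5,2,1}  Σφ=4+4+1+1=10
q^16  k|16↦φ(k): 1:1 2:1 4:2 8:4 16:8  a_16=16

6, 10, 16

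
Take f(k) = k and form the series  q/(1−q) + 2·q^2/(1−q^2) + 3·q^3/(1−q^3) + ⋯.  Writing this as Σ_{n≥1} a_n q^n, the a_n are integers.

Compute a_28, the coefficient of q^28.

a_28 = 56

d|28:{1,2,4,7,14,28}  Σf=1+2+4+7+14+28=56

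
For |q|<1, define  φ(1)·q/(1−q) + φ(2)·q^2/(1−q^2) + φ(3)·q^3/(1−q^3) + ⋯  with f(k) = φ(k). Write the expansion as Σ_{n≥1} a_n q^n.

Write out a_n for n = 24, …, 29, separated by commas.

n=24: 24·1 12·2 8·3 6·4 4·6 3·8 2·12 1·24  φ→[8+4+4+2+2+2+1+1]=24
q^25  k|25↦φ(k): 1:1 5:4 25:20  a_25=25
[q^26] φ(26)=12,φ(13)=12,φ(2)=1,φ(1)=1 ⇒ 26
d|27:{1,3,9,27}  Σφ=1+2+6+18=27
q^28  k|28↦φ(k): 1:1 2:1 4:2 7:6 14:6 28:12  a_28=28
q^29  k|29↦φ(k): 1:1 29:28  a_29=29

24, 25, 26, 27, 28, 29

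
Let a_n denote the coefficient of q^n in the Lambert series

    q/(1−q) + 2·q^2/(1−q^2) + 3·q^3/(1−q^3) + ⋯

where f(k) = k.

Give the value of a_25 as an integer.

a_25 = 31

q^25  k|25↦f(k): 25:25 5:5 1:1  a_25=31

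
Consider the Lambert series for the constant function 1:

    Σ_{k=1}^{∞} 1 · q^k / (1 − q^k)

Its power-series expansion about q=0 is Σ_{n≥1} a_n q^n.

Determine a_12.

a_12 = 6

n=12: 1·12 2·6 3·4 4·3 6·2 12·1  f→[1+1+1+1+1+1]=6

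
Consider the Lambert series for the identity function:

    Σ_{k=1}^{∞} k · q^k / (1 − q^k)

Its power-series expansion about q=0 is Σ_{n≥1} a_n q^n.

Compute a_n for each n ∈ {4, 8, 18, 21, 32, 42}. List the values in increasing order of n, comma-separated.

q^4  k|4↦f(k): 4:4 2:2 1:1  a_4=7
q^8  k|8↦f(k): 8:8 4:4 2:2 1:1  a_8=15
d|18:{1,2,3,6,9,18}  Σf=1+2+3+6+9+18=39
d|21:{21,7,3,1}  Σf=21+7+3+1=32
d|32:{32,16,8,4,2,1}  Σf=32+16+8+4+2+1=63
q^42  k|42↦f(k): 1:1 2:2 3:3 6:6 7:7 14:14 21:21 42:42  a_42=96

7, 15, 39, 32, 63, 96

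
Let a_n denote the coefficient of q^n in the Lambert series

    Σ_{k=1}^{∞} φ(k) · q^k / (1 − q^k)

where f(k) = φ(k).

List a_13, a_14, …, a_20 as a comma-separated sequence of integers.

q^13  k|13↦φ(k): 1:1 13:12  a_13=13
[q^14] φ(1)=1,φ(2)=1,φ(7)=6,φ(14)=6 ⇒ 14
d|15:{15,5,3,1}  Σφ=8+4+2+1=15
d|16:{1,2,4,8,16}  Σφ=1+1+2+4+8=16
d|17:{1,17}  Σφ=1+16=17
n=18: 18·1 9·2 6·3 3·6 2·9 1·18  φ→[6+6+2+2+1+1]=18
[q^19] φ(1)=1,φ(19)=18 ⇒ 19
[q^20] φ(20)=8,φ(10)=4,φ(5)=4,φ(4)=2,φ(2)=1,φ(1)=1 ⇒ 20

13, 14, 15, 16, 17, 18, 19, 20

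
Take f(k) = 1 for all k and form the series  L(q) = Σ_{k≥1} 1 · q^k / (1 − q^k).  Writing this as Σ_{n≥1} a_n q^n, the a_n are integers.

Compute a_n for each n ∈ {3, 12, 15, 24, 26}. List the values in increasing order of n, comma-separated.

2, 6, 4, 8, 4

n=3: 1·3 3·1  f→[1+1]=2
q^12  k|12↦f(k): 1:1 2:1 3:1 4:1 6:1 12:1  a_12=6
[q^15] f(15)=1,f(5)=1,f(3)=1,f(1)=1 ⇒ 4
[q^24] f(1)=1,f(2)=1,f(3)=1,f(4)=1,f(6)=1,f(8)=1,f(12)=1,f(24)=1 ⇒ 8
n=26: 1·26 2·13 13·2 26·1  f→[1+1+1+1]=4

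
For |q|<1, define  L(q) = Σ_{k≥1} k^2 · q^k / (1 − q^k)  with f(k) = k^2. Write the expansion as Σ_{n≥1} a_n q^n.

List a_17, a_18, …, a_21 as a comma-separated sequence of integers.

n=17: 1·17 17·1  f→[1+289]=290
q^18  k|18↦f(k): 1:1 2:4 3:9 6:36 9:81 18:324  a_18=455
n=19: 19·1 1·19  f→[361+1]=362
n=20: 1·20 2·10 4·5 5·4 10·2 20·1  f→[1+4+16+25+100+400]=546
d|21:{1,3,7,21}  Σf=1+9+49+441=500

290, 455, 362, 546, 500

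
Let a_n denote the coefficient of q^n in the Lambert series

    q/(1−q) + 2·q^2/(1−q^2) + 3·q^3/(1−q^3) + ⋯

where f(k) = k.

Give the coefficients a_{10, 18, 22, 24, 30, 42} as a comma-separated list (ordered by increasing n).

18, 39, 36, 60, 72, 96

[q^10] f(1)=1,f(2)=2,f(5)=5,f(10)=10 ⇒ 18
n=18: 1·18 2·9 3·6 6·3 9·2 18·1  f→[1+2+3+6+9+18]=39
d|22:{22,11,2,1}  Σf=22+11+2+1=36
q^24  k|24↦f(k): 1:1 2:2 3:3 4:4 6:6 8:8 12:12 24:24  a_24=60
d|30:{1,2,3,5,6,10,15,30}  Σf=1+2+3+5+6+10+15+30=72
q^42  k|42↦f(k): 42:42 21:21 14:14 7:7 6:6 3:3 2:2 1:1  a_42=96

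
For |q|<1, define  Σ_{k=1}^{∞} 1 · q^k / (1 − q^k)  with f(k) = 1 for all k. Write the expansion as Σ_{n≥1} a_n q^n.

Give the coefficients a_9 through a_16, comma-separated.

q^9  k|9↦f(k): 9:1 3:1 1:1  a_9=3
q^10  k|10↦f(k): 10:1 5:1 2:1 1:1  a_10=4
q^11  k|11↦f(k): 1:1 11:1  a_11=2
d|12:{1,2,3,4,6,12}  Σf=1+1+1+1+1+1=6
n=13: 1·13 13·1  f→[1+1]=2
d|14:{14,7,2,1}  Σf=1+1+1+1=4
[q^15] f(1)=1,f(3)=1,f(5)=1,f(15)=1 ⇒ 4
n=16: 16·1 8·2 4·4 2·8 1·16  f→[1+1+1+1+1]=5

3, 4, 2, 6, 2, 4, 4, 5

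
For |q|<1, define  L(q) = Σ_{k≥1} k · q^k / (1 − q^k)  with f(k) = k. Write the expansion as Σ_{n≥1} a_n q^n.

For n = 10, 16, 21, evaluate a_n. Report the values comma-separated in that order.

q^10  k|10↦f(k): 10:10 5:5 2:2 1:1  a_10=18
[q^16] f(16)=16,f(8)=8,f(4)=4,f(2)=2,f(1)=1 ⇒ 31
n=21: 1·21 3·7 7·3 21·1  f→[1+3+7+21]=32

18, 31, 32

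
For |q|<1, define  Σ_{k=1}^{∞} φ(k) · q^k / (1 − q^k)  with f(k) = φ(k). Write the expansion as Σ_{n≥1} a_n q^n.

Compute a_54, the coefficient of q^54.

n=54: 1·54 2·27 3·18 6·9 9·6 18·3 27·2 54·1  φ→[1+1+2+2+6+6+18+18]=54

a_54 = 54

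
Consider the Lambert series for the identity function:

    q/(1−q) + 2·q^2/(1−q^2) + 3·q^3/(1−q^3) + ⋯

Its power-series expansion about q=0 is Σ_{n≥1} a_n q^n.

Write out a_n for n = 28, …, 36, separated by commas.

56, 30, 72, 32, 63, 48, 54, 48, 91

n=28: 28·1 14·2 7·4 4·7 2·14 1·28  f→[28+14+7+4+2+1]=56
n=29: 1·29 29·1  f→[1+29]=30
[q^30] f(1)=1,f(2)=2,f(3)=3,f(5)=5,f(6)=6,f(10)=10,f(15)=15,f(30)=30 ⇒ 72
d|31:{31,1}  Σf=31+1=32
n=32: 1·32 2·16 4·8 8·4 16·2 32·1  f→[1+2+4+8+16+32]=63
q^33  k|33↦f(k): 1:1 3:3 11:11 33:33  a_33=48
[q^34] f(34)=34,f(17)=17,f(2)=2,f(1)=1 ⇒ 54
q^35  k|35↦f(k): 1:1 5:5 7:7 35:35  a_35=48
d|36:{36,18,12,9,6,4,3,2,1}  Σf=36+18+12+9+6+4+3+2+1=91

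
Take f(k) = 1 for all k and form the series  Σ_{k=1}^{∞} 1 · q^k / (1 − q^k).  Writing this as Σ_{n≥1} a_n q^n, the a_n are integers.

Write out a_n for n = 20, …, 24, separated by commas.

d|20:{20,10,5,4,2,1}  Σf=1+1+1+1+1+1=6
n=21: 21·1 7·3 3·7 1·21  f→[1+1+1+1]=4
q^22  k|22↦f(k): 1:1 2:1 11:1 22:1  a_22=4
[q^23] f(23)=1,f(1)=1 ⇒ 2
n=24: 24·1 12·2 8·3 6·4 4·6 3·8 2·12 1·24  f→[1+1+1+1+1+1+1+1]=8

6, 4, 4, 2, 8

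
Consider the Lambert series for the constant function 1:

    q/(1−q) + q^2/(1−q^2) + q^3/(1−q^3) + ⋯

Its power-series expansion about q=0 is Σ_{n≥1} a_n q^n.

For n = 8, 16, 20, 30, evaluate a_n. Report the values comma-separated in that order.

q^8  k|8↦f(k): 1:1 2:1 4:1 8:1  a_8=4
n=16: 16·1 8·2 4·4 2·8 1·16  f→[1+1+1+1+1]=5
n=20: 20·1 10·2 5·4 4·5 2·10 1·20  f→[1+1+1+1+1+1]=6
[q^30] f(1)=1,f(2)=1,f(3)=1,f(5)=1,f(6)=1,f(10)=1,f(15)=1,f(30)=1 ⇒ 8

4, 5, 6, 8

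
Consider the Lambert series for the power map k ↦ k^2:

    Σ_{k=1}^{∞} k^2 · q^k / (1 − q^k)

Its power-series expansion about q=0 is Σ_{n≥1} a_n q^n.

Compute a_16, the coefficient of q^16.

a_16 = 341

q^16  k|16↦f(k): 1:1 2:4 4:16 8:64 16:256  a_16=341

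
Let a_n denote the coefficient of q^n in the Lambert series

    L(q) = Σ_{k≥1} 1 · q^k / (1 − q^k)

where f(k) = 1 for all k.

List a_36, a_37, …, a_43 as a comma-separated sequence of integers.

d|36:{1,2,3,4,6,9,12,18,36}  Σf=1+1+1+1+1+1+1+1+1=9
n=37: 37·1 1·37  f→[1+1]=2
q^38  k|38↦f(k): 1:1 2:1 19:1 38:1  a_38=4
n=39: 1·39 3·13 13·3 39·1  f→[1+1+1+1]=4
[q^40] f(1)=1,f(2)=1,f(4)=1,f(5)=1,f(8)=1,f(10)=1,f(20)=1,f(40)=1 ⇒ 8
d|41:{1,41}  Σf=1+1=2
[q^42] f(1)=1,f(2)=1,f(3)=1,f(6)=1,f(7)=1,f(14)=1,f(21)=1,f(42)=1 ⇒ 8
q^43  k|43↦f(k): 1:1 43:1  a_43=2

9, 2, 4, 4, 8, 2, 8, 2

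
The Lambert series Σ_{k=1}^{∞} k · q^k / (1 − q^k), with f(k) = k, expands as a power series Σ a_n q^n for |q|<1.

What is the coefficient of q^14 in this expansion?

a_14 = 24

q^14  k|14↦f(k): 14:14 7:7 2:2 1:1  a_14=24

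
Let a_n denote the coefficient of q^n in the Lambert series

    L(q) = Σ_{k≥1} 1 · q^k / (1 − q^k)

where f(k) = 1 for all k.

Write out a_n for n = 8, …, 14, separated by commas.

4, 3, 4, 2, 6, 2, 4

q^8  k|8↦f(k): 1:1 2:1 4:1 8:1  a_8=4
d|9:{9,3,1}  Σf=1+1+1=3
n=10: 10·1 5·2 2·5 1·10  f→[1+1+1+1]=4
d|11:{11,1}  Σf=1+1=2
n=12: 1·12 2·6 3·4 4·3 6·2 12·1  f→[1+1+1+1+1+1]=6
d|13:{13,1}  Σf=1+1=2
n=14: 1·14 2·7 7·2 14·1  f→[1+1+1+1]=4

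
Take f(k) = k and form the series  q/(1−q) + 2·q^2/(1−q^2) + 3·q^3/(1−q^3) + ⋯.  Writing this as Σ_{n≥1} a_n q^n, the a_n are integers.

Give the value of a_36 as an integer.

a_36 = 91

d|36:{1,2,3,4,6,9,12,18,36}  Σf=1+2+3+4+6+9+12+18+36=91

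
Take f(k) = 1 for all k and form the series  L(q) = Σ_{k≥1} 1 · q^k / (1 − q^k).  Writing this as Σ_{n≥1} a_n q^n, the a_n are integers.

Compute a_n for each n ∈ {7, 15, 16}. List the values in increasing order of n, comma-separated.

q^7  k|7↦f(k): 7:1 1:1  a_7=2
n=15: 15·1 5·3 3·5 1·15  f→[1+1+1+1]=4
d|16:{1,2,4,8,16}  Σf=1+1+1+1+1=5

2, 4, 5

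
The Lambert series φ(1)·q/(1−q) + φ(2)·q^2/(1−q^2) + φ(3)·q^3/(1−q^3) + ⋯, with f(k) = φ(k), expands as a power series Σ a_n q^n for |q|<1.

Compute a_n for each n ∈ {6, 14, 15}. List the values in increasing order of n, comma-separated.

n=6: 1·6 2·3 3·2 6·1  φ→[1+1+2+2]=6
q^14  k|14↦φ(k): 14:6 7:6 2:1 1:1  a_14=14
n=15: 1·15 3·5 5·3 15·1  φ→[1+2+4+8]=15

6, 14, 15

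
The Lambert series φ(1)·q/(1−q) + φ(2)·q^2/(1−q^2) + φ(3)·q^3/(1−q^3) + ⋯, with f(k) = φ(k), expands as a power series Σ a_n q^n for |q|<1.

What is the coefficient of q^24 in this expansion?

[q^24] φ(24)=8,φ(12)=4,φ(8)=4,φ(6)=2,φ(4)=2,φ(3)=2,φ(2)=1,φ(1)=1 ⇒ 24

a_24 = 24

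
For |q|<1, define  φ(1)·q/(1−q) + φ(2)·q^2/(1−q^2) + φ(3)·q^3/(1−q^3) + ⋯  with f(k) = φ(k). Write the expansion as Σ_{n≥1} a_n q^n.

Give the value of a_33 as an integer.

q^33  k|33↦φ(k): 33:20 11:10 3:2 1:1  a_33=33

a_33 = 33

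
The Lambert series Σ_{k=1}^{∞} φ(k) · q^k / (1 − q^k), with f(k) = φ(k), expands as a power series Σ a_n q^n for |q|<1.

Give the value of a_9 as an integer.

[q^9] φ(9)=6,φ(3)=2,φ(1)=1 ⇒ 9

a_9 = 9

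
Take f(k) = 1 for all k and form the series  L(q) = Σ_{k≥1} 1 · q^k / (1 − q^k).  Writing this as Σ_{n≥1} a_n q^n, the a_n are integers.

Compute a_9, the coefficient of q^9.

[q^9] f(1)=1,f(3)=1,f(9)=1 ⇒ 3

a_9 = 3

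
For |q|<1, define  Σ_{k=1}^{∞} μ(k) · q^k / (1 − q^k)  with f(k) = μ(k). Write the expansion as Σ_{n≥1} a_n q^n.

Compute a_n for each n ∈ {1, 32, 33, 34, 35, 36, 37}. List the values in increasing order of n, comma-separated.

d|1:{1}  Σμ=1=1
q^32  k|32↦μ(k): 1:1 2:-1 4:0 8:0 16:0 32:0  a_32=0
q^33  k|33↦μ(k): 1:1 3:-1 11:-1 33:1  a_33=0
q^34  k|34↦μ(k): 1:1 2:-1 17:-1 34:1  a_34=0
[q^35] μ(1)=1,μ(5)=-1,μ(7)=-1,μ(35)=1 ⇒ 0
[q^36] μ(36)=0,μ(18)=0,μ(12)=0,μ(9)=0,μ(6)=1,μ(4)=0,μ(3)=-1,μ(2)=-1,μ(1)=1 ⇒ 0
[q^37] μ(1)=1,μ(37)=-1 ⇒ 0

1, 0, 0, 0, 0, 0, 0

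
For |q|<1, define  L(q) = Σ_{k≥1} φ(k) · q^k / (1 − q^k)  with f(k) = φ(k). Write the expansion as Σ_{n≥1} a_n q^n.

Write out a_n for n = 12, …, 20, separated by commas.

d|12:{1,2,3,4,6,12}  Σφ=1+1+2+2+2+4=12
q^13  k|13↦φ(k): 1:1 13:12  a_13=13
[q^14] φ(14)=6,φ(7)=6,φ(2)=1,φ(1)=1 ⇒ 14
d|15:{15,5,3,1}  Σφ=8+4+2+1=15
q^16  k|16↦φ(k): 16:8 8:4 4:2 2:1 1:1  a_16=16
[q^17] φ(1)=1,φ(17)=16 ⇒ 17
[q^18] φ(1)=1,φ(2)=1,φ(3)=2,φ(6)=2,φ(9)=6,φ(18)=6 ⇒ 18
[q^19] φ(19)=18,φ(1)=1 ⇒ 19
[q^20] φ(20)=8,φ(10)=4,φ(5)=4,φ(4)=2,φ(2)=1,φ(1)=1 ⇒ 20

12, 13, 14, 15, 16, 17, 18, 19, 20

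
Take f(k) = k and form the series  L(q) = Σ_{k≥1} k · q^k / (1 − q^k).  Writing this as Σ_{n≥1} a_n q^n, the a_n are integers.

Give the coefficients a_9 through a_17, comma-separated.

13, 18, 12, 28, 14, 24, 24, 31, 18

d|9:{1,3,9}  Σf=1+3+9=13
d|10:{1,2,5,10}  Σf=1+2+5+10=18
n=11: 1·11 11·1  f→[1+11]=12
d|12:{1,2,3,4,6,12}  Σf=1+2+3+4+6+12=28
d|13:{1,13}  Σf=1+13=14
n=14: 14·1 7·2 2·7 1·14  f→[14+7+2+1]=24
[q^15] f(1)=1,f(3)=3,f(5)=5,f(15)=15 ⇒ 24
q^16  k|16↦f(k): 16:16 8:8 4:4 2:2 1:1  a_16=31
[q^17] f(1)=1,f(17)=17 ⇒ 18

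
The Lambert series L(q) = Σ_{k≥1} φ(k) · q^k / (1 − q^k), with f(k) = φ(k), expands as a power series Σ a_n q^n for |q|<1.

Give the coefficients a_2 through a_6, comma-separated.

n=2: 2·1 1·2  φ→[1+1]=2
q^3  k|3↦φ(k): 1:1 3:2  a_3=3
d|4:{1,2,4}  Σφ=1+1+2=4
d|5:{5,1}  Σφ=4+1=5
[q^6] φ(6)=2,φ(3)=2,φ(2)=1,φ(1)=1 ⇒ 6

2, 3, 4, 5, 6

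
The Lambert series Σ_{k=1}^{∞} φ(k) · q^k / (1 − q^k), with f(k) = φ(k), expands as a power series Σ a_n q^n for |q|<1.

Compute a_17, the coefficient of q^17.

[q^17] φ(1)=1,φ(17)=16 ⇒ 17

a_17 = 17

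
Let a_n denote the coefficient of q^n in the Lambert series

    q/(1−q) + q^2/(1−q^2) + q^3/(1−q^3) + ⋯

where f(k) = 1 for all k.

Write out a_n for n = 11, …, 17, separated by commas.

q^11  k|11↦f(k): 1:1 11:1  a_11=2
q^12  k|12↦f(k): 12:1 6:1 4:1 3:1 2:1 1:1  a_12=6
n=13: 1·13 13·1  f→[1+1]=2
d|14:{1,2,7,14}  Σf=1+1+1+1=4
n=15: 1·15 3·5 5·3 15·1  f→[1+1+1+1]=4
[q^16] f(16)=1,f(8)=1,f(4)=1,f(2)=1,f(1)=1 ⇒ 5
[q^17] f(17)=1,f(1)=1 ⇒ 2

2, 6, 2, 4, 4, 5, 2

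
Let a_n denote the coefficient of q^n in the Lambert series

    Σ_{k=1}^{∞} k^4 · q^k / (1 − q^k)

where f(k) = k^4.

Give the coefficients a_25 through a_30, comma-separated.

n=25: 25·1 5·5 1·25  f→[390625+625+1]=391251
q^26  k|26↦f(k): 1:1 2:16 13:28561 26:456976  a_26=485554
d|27:{27,9,3,1}  Σf=531441+6561+81+1=538084
[q^28] f(28)=614656,f(14)=38416,f(7)=2401,f(4)=256,f(2)=16,f(1)=1 ⇒ 655746
d|29:{29,1}  Σf=707281+1=707282
[q^30] f(30)=810000,f(15)=50625,f(10)=10000,f(6)=1296,f(5)=625,f(3)=81,f(2)=16,f(1)=1 ⇒ 872644

391251, 485554, 538084, 655746, 707282, 872644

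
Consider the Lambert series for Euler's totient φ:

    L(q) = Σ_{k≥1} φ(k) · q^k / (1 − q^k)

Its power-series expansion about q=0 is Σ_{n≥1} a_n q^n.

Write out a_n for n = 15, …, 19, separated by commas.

q^15  k|15↦φ(k): 1:1 3:2 5:4 15:8  a_15=15
[q^16] φ(16)=8,φ(8)=4,φ(4)=2,φ(2)=1,φ(1)=1 ⇒ 16
n=17: 1·17 17·1  φ→[1+16]=17
[q^18] φ(18)=6,φ(9)=6,φ(6)=2,φ(3)=2,φ(2)=1,φ(1)=1 ⇒ 18
d|19:{19,1}  Σφ=18+1=19

15, 16, 17, 18, 19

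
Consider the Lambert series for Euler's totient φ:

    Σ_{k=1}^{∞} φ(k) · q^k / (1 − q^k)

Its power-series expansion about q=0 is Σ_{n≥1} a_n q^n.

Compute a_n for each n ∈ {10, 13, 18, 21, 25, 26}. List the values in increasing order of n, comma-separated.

d|10:{1,2,5,10}  Σφ=1+1+4+4=10
d|13:{1,13}  Σφ=1+12=13
n=18: 18·1 9·2 6·3 3·6 2·9 1·18  φ→[6+6+2+2+1+1]=18
q^21  k|21↦φ(k): 1:1 3:2 7:6 21:12  a_21=21
[q^25] φ(25)=20,φ(5)=4,φ(1)=1 ⇒ 25
d|26:{26,13,2,1}  Σφ=12+12+1+1=26

10, 13, 18, 21, 25, 26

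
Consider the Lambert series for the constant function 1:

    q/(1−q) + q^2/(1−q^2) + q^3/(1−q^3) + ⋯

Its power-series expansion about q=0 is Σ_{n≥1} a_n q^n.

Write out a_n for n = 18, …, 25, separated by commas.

[q^18] f(1)=1,f(2)=1,f(3)=1,f(6)=1,f(9)=1,f(18)=1 ⇒ 6
q^19  k|19↦f(k): 19:1 1:1  a_19=2
d|20:{20,10,5,4,2,1}  Σf=1+1+1+1+1+1=6
d|21:{1,3,7,21}  Σf=1+1+1+1=4
n=22: 22·1 11·2 2·11 1·22  f→[1+1+1+1]=4
d|23:{1,23}  Σf=1+1=2
d|24:{24,12,8,6,4,3,2,1}  Σf=1+1+1+1+1+1+1+1=8
d|25:{1,5,25}  Σf=1+1+1=3

6, 2, 6, 4, 4, 2, 8, 3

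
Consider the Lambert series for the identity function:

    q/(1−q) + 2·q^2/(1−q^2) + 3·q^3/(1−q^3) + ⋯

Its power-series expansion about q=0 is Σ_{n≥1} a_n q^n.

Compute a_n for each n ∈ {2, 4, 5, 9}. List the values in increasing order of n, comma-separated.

3, 7, 6, 13

d|2:{1,2}  Σf=1+2=3
n=4: 1·4 2·2 4·1  f→[1+2+4]=7
n=5: 1·5 5·1  f→[1+5]=6
d|9:{9,3,1}  Σf=9+3+1=13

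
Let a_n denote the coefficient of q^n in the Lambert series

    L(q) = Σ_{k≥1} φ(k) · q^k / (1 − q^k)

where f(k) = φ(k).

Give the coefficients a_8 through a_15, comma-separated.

q^8  k|8↦φ(k): 1:1 2:1 4:2 8:4  a_8=8
d|9:{1,3,9}  Σφ=1+2+6=9
n=10: 1·10 2·5 5·2 10·1  φ→[1+1+4+4]=10
d|11:{1,11}  Σφ=1+10=11
d|12:{12,6,4,3,2,1}  Σφ=4+2+2+2+1+1=12
[q^13] φ(13)=12,φ(1)=1 ⇒ 13
n=14: 14·1 7·2 2·7 1·14  φ→[6+6+1+1]=14
d|15:{15,5,3,1}  Σφ=8+4+2+1=15

8, 9, 10, 11, 12, 13, 14, 15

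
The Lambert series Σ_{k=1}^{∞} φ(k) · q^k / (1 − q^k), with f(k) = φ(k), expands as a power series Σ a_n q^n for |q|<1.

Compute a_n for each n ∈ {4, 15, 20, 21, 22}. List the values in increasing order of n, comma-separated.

q^4  k|4↦φ(k): 1:1 2:1 4:2  a_4=4
d|15:{15,5,3,1}  Σφ=8+4+2+1=15
n=20: 1·20 2·10 4·5 5·4 10·2 20·1  φ→[1+1+2+4+4+8]=20
[q^21] φ(1)=1,φ(3)=2,φ(7)=6,φ(21)=12 ⇒ 21
d|22:{1,2,11,22}  Σφ=1+1+10+10=22

4, 15, 20, 21, 22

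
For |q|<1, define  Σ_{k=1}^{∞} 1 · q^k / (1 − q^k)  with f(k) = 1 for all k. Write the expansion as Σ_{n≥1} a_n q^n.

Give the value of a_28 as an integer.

a_28 = 6

d|28:{28,14,7,4,2,1}  Σf=1+1+1+1+1+1=6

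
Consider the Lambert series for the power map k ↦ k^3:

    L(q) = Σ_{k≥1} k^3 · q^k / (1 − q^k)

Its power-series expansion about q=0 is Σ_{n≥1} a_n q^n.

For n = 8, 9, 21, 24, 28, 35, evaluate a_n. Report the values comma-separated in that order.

585, 757, 9632, 16380, 25112, 43344

[q^8] f(1)=1,f(2)=8,f(4)=64,f(8)=512 ⇒ 585
q^9  k|9↦f(k): 9:729 3:27 1:1  a_9=757
[q^21] f(21)=9261,f(7)=343,f(3)=27,f(1)=1 ⇒ 9632
[q^24] f(1)=1,f(2)=8,f(3)=27,f(4)=64,f(6)=216,f(8)=512,f(12)=1728,f(24)=13824 ⇒ 16380
n=28: 1·28 2·14 4·7 7·4 14·2 28·1  f→[1+8+64+343+2744+21952]=25112
[q^35] f(1)=1,f(5)=125,f(7)=343,f(35)=42875 ⇒ 43344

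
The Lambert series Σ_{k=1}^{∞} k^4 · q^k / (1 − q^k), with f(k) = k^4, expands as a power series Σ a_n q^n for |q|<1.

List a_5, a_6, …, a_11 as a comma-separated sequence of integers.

n=5: 1·5 5·1  f→[1+625]=626
q^6  k|6↦f(k): 1:1 2:16 3:81 6:1296  a_6=1394
d|7:{7,1}  Σf=2401+1=2402
q^8  k|8↦f(k): 1:1 2:16 4:256 8:4096  a_8=4369
[q^9] f(9)=6561,f(3)=81,f(1)=1 ⇒ 6643
n=10: 10·1 5·2 2·5 1·10  f→[10000+625+16+1]=10642
d|11:{1,11}  Σf=1+14641=14642

626, 1394, 2402, 4369, 6643, 10642, 14642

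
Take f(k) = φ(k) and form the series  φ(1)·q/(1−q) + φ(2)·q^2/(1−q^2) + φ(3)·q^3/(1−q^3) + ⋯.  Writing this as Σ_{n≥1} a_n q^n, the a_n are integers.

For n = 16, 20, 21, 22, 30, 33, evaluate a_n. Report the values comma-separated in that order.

q^16  k|16↦φ(k): 1:1 2:1 4:2 8:4 16:8  a_16=16
[q^20] φ(1)=1,φ(2)=1,φ(4)=2,φ(5)=4,φ(10)=4,φ(20)=8 ⇒ 20
q^21  k|21↦φ(k): 1:1 3:2 7:6 21:12  a_21=21
q^22  k|22↦φ(k): 1:1 2:1 11:10 22:10  a_22=22
q^30  k|30↦φ(k): 1:1 2:1 3:2 5:4 6:2 10:4 15:8 30:8  a_30=30
d|33:{33,11,3,1}  Σφ=20+10+2+1=33

16, 20, 21, 22, 30, 33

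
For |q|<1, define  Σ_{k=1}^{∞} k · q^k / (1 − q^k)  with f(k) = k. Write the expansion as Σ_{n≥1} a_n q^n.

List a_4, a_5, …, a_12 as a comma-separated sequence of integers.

7, 6, 12, 8, 15, 13, 18, 12, 28

[q^4] f(4)=4,f(2)=2,f(1)=1 ⇒ 7
q^5  k|5↦f(k): 5:5 1:1  a_5=6
n=6: 6·1 3·2 2·3 1·6  f→[6+3+2+1]=12
d|7:{1,7}  Σf=1+7=8
n=8: 8·1 4·2 2·4 1·8  f→[8+4+2+1]=15
q^9  k|9↦f(k): 9:9 3:3 1:1  a_9=13
q^10  k|10↦f(k): 1:1 2:2 5:5 10:10  a_10=18
[q^11] f(11)=11,f(1)=1 ⇒ 12
q^12  k|12↦f(k): 1:1 2:2 3:3 4:4 6:6 12:12  a_12=28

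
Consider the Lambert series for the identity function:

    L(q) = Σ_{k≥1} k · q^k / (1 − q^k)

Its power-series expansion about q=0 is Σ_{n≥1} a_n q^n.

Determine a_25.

d|25:{25,5,1}  Σf=25+5+1=31

a_25 = 31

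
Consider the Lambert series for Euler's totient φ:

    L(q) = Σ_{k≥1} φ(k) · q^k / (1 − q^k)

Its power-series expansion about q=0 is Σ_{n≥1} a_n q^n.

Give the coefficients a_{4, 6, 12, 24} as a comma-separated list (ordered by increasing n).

[q^4] φ(4)=2,φ(2)=1,φ(1)=1 ⇒ 4
q^6  k|6↦φ(k): 6:2 3:2 2:1 1:1  a_6=6
n=12: 1·12 2·6 3·4 4·3 6·2 12·1  φ→[1+1+2+2+2+4]=12
q^24  k|24↦φ(k): 1:1 2:1 3:2 4:2 6:2 8:4 12:4 24:8  a_24=24

4, 6, 12, 24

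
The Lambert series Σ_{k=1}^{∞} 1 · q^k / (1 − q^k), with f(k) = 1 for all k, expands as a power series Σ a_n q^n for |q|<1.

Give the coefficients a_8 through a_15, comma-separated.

n=8: 1·8 2·4 4·2 8·1  f→[1+1+1+1]=4
d|9:{9,3,1}  Σf=1+1+1=3
q^10  k|10↦f(k): 10:1 5:1 2:1 1:1  a_10=4
d|11:{1,11}  Σf=1+1=2
d|12:{12,6,4,3,2,1}  Σf=1+1+1+1+1+1=6
n=13: 13·1 1·13  f→[1+1]=2
n=14: 14·1 7·2 2·7 1·14  f→[1+1+1+1]=4
[q^15] f(15)=1,f(5)=1,f(3)=1,f(1)=1 ⇒ 4

4, 3, 4, 2, 6, 2, 4, 4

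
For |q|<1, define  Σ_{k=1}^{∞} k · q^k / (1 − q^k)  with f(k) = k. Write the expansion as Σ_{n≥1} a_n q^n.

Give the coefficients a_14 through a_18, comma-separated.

24, 24, 31, 18, 39

d|14:{1,2,7,14}  Σf=1+2+7+14=24
q^15  k|15↦f(k): 1:1 3:3 5:5 15:15  a_15=24
d|16:{16,8,4,2,1}  Σf=16+8+4+2+1=31
[q^17] f(1)=1,f(17)=17 ⇒ 18
q^18  k|18↦f(k): 1:1 2:2 3:3 6:6 9:9 18:18  a_18=39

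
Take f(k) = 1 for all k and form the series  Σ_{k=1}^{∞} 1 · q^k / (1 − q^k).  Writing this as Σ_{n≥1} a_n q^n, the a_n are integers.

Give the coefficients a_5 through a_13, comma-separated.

2, 4, 2, 4, 3, 4, 2, 6, 2

q^5  k|5↦f(k): 5:1 1:1  a_5=2
n=6: 6·1 3·2 2·3 1·6  f→[1+1+1+1]=4
n=7: 7·1 1·7  f→[1+1]=2
n=8: 1·8 2·4 4·2 8·1  f→[1+1+1+1]=4
d|9:{9,3,1}  Σf=1+1+1=3
n=10: 1·10 2·5 5·2 10·1  f→[1+1+1+1]=4
d|11:{11,1}  Σf=1+1=2
q^12  k|12↦f(k): 1:1 2:1 3:1 4:1 6:1 12:1  a_12=6
d|13:{13,1}  Σf=1+1=2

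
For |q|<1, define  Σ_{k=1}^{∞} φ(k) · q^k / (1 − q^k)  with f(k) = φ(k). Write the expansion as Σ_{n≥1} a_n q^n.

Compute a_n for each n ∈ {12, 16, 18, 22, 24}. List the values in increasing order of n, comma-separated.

n=12: 12·1 6·2 4·3 3·4 2·6 1·12  φ→[4+2+2+2+1+1]=12
d|16:{1,2,4,8,16}  Σφ=1+1+2+4+8=16
[q^18] φ(1)=1,φ(2)=1,φ(3)=2,φ(6)=2,φ(9)=6,φ(18)=6 ⇒ 18
d|22:{22,11,2,1}  Σφ=10+10+1+1=22
n=24: 1·24 2·12 3·8 4·6 6·4 8·3 12·2 24·1  φ→[1+1+2+2+2+4+4+8]=24

12, 16, 18, 22, 24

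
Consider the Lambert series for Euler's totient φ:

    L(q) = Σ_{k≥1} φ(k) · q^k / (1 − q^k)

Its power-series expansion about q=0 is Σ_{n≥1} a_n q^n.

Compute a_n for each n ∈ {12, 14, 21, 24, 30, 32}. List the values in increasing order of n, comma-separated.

[q^12] φ(1)=1,φ(2)=1,φ(3)=2,φ(4)=2,φ(6)=2,φ(12)=4 ⇒ 12
n=14: 1·14 2·7 7·2 14·1  φ→[1+1+6+6]=14
[q^21] φ(21)=12,φ(7)=6,φ(3)=2,φ(1)=1 ⇒ 21
q^24  k|24↦φ(k): 1:1 2:1 3:2 4:2 6:2 8:4 12:4 24:8  a_24=24
d|30:{30,15,10,6,5,3,2,1}  Σφ=8+8+4+2+4+2+1+1=30
d|32:{1,2,4,8,16,32}  Σφ=1+1+2+4+8+16=32

12, 14, 21, 24, 30, 32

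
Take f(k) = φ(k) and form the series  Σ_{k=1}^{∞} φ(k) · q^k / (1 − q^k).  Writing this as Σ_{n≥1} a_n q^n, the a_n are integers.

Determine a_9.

[q^9] φ(1)=1,φ(3)=2,φ(9)=6 ⇒ 9

a_9 = 9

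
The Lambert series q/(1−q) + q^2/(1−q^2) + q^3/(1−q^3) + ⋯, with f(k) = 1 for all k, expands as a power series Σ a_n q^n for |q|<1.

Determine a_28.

a_28 = 6

n=28: 1·28 2·14 4·7 7·4 14·2 28·1  f→[1+1+1+1+1+1]=6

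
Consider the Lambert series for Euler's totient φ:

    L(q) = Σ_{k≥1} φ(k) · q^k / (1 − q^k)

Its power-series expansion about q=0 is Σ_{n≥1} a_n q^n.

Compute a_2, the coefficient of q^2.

[q^2] φ(2)=1,φ(1)=1 ⇒ 2

a_2 = 2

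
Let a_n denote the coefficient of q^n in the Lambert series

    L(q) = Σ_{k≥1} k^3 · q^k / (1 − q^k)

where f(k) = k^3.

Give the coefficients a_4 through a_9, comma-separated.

73, 126, 252, 344, 585, 757

[q^4] f(4)=64,f(2)=8,f(1)=1 ⇒ 73
q^5  k|5↦f(k): 5:125 1:1  a_5=126
d|6:{6,3,2,1}  Σf=216+27+8+1=252
d|7:{7,1}  Σf=343+1=344
n=8: 8·1 4·2 2·4 1·8  f→[512+64+8+1]=585
d|9:{1,3,9}  Σf=1+27+729=757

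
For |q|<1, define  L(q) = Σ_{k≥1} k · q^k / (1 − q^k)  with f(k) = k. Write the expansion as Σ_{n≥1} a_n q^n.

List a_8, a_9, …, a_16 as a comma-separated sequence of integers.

q^8  k|8↦f(k): 1:1 2:2 4:4 8:8  a_8=15
[q^9] f(9)=9,f(3)=3,f(1)=1 ⇒ 13
q^10  k|10↦f(k): 1:1 2:2 5:5 10:10  a_10=18
n=11: 11·1 1·11  f→[11+1]=12
n=12: 12·1 6·2 4·3 3·4 2·6 1·12  f→[12+6+4+3+2+1]=28
q^13  k|13↦f(k): 1:1 13:13  a_13=14
[q^14] f(14)=14,f(7)=7,f(2)=2,f(1)=1 ⇒ 24
d|15:{15,5,3,1}  Σf=15+5+3+1=24
[q^16] f(16)=16,f(8)=8,f(4)=4,f(2)=2,f(1)=1 ⇒ 31

15, 13, 18, 12, 28, 14, 24, 24, 31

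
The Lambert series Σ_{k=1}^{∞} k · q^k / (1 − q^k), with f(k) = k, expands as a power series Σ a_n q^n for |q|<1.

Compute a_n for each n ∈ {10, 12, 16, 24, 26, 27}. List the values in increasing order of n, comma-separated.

18, 28, 31, 60, 42, 40

d|10:{10,5,2,1}  Σf=10+5+2+1=18
n=12: 1·12 2·6 3·4 4·3 6·2 12·1  f→[1+2+3+4+6+12]=28
d|16:{1,2,4,8,16}  Σf=1+2+4+8+16=31
[q^24] f(24)=24,f(12)=12,f(8)=8,f(6)=6,f(4)=4,f(3)=3,f(2)=2,f(1)=1 ⇒ 60
n=26: 1·26 2·13 13·2 26·1  f→[1+2+13+26]=42
n=27: 27·1 9·3 3·9 1·27  f→[27+9+3+1]=40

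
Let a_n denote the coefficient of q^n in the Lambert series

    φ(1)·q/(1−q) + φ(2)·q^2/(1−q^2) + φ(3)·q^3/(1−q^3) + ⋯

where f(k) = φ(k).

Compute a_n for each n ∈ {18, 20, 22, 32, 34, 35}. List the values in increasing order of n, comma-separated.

q^18  k|18↦φ(k): 18:6 9:6 6:2 3:2 2:1 1:1  a_18=18
q^20  k|20↦φ(k): 1:1 2:1 4:2 5:4 10:4 20:8  a_20=20
q^22  k|22↦φ(k): 22:10 11:10 2:1 1:1  a_22=22
[q^32] φ(32)=16,φ(16)=8,φ(8)=4,φ(4)=2,φ(2)=1,φ(1)=1 ⇒ 32
[q^34] φ(34)=16,φ(17)=16,φ(2)=1,φ(1)=1 ⇒ 34
[q^35] φ(1)=1,φ(5)=4,φ(7)=6,φ(35)=24 ⇒ 35

18, 20, 22, 32, 34, 35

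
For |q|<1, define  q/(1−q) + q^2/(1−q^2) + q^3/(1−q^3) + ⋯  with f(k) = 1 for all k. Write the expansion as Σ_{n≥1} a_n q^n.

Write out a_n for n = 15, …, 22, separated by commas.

4, 5, 2, 6, 2, 6, 4, 4

[q^15] f(15)=1,f(5)=1,f(3)=1,f(1)=1 ⇒ 4
n=16: 16·1 8·2 4·4 2·8 1·16  f→[1+1+1+1+1]=5
d|17:{1,17}  Σf=1+1=2
n=18: 18·1 9·2 6·3 3·6 2·9 1·18  f→[1+1+1+1+1+1]=6
n=19: 1·19 19·1  f→[1+1]=2
q^20  k|20↦f(k): 20:1 10:1 5:1 4:1 2:1 1:1  a_20=6
n=21: 1·21 3·7 7·3 21·1  f→[1+1+1+1]=4
q^22  k|22↦f(k): 22:1 11:1 2:1 1:1  a_22=4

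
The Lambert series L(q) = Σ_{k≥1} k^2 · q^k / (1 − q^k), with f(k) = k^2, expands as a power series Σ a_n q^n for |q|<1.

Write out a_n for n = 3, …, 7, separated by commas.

10, 21, 26, 50, 50

[q^3] f(1)=1,f(3)=9 ⇒ 10
[q^4] f(1)=1,f(2)=4,f(4)=16 ⇒ 21
n=5: 1·5 5·1  f→[1+25]=26
n=6: 1·6 2·3 3·2 6·1  f→[1+4+9+36]=50
d|7:{1,7}  Σf=1+49=50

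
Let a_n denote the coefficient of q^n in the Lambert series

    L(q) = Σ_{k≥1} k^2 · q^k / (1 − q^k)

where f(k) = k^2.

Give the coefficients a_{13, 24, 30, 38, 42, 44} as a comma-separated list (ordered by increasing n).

[q^13] f(1)=1,f(13)=169 ⇒ 170
n=24: 24·1 12·2 8·3 6·4 4·6 3·8 2·12 1·24  f→[576+144+64+36+16+9+4+1]=850
n=30: 30·1 15·2 10·3 6·5 5·6 3·10 2·15 1·30  f→[900+225+100+36+25+9+4+1]=1300
d|38:{38,19,2,1}  Σf=1444+361+4+1=1810
n=42: 42·1 21·2 14·3 7·6 6·7 3·14 2·21 1·42  f→[1764+441+196+49+36+9+4+1]=2500
d|44:{44,22,11,4,2,1}  Σf=1936+484+121+16+4+1=2562

170, 850, 1300, 1810, 2500, 2562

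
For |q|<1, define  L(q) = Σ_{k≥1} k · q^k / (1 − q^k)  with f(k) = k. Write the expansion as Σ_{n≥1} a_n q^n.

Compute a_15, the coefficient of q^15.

a_15 = 24

q^15  k|15↦f(k): 1:1 3:3 5:5 15:15  a_15=24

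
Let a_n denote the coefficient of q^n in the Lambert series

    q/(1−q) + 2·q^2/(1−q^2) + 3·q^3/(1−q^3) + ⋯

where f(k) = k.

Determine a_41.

q^41  k|41↦f(k): 1:1 41:41  a_41=42

a_41 = 42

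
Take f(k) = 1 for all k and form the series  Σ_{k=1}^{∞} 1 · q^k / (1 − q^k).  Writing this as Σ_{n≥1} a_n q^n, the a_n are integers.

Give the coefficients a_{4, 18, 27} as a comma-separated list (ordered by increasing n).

n=4: 1·4 2·2 4·1  f→[1+1+1]=3
[q^18] f(1)=1,f(2)=1,f(3)=1,f(6)=1,f(9)=1,f(18)=1 ⇒ 6
[q^27] f(1)=1,f(3)=1,f(9)=1,f(27)=1 ⇒ 4

3, 6, 4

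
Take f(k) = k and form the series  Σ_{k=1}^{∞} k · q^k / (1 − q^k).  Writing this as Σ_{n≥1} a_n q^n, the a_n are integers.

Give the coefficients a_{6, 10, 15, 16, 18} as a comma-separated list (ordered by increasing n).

q^6  k|6↦f(k): 1:1 2:2 3:3 6:6  a_6=12
q^10  k|10↦f(k): 1:1 2:2 5:5 10:10  a_10=18
d|15:{15,5,3,1}  Σf=15+5+3+1=24
[q^16] f(1)=1,f(2)=2,f(4)=4,f(8)=8,f(16)=16 ⇒ 31
q^18  k|18↦f(k): 18:18 9:9 6:6 3:3 2:2 1:1  a_18=39

12, 18, 24, 31, 39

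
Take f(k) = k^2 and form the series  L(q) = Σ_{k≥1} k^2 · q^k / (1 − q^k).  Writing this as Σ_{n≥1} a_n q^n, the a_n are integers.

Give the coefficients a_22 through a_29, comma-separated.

q^22  k|22↦f(k): 1:1 2:4 11:121 22:484  a_22=610
d|23:{23,1}  Σf=529+1=530
n=24: 1·24 2·12 3·8 4·6 6·4 8·3 12·2 24·1  f→[1+4+9+16+36+64+144+576]=850
d|25:{25,5,1}  Σf=625+25+1=651
d|26:{26,13,2,1}  Σf=676+169+4+1=850
q^27  k|27↦f(k): 1:1 3:9 9:81 27:729  a_27=820
d|28:{1,2,4,7,14,28}  Σf=1+4+16+49+196+784=1050
n=29: 1·29 29·1  f→[1+841]=842

610, 530, 850, 651, 850, 820, 1050, 842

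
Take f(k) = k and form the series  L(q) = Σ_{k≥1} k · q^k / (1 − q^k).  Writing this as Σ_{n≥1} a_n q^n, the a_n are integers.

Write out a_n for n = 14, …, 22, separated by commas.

q^14  k|14↦f(k): 14:14 7:7 2:2 1:1  a_14=24
d|15:{1,3,5,15}  Σf=1+3+5+15=24
d|16:{16,8,4,2,1}  Σf=16+8+4+2+1=31
q^17  k|17↦f(k): 17:17 1:1  a_17=18
n=18: 18·1 9·2 6·3 3·6 2·9 1·18  f→[18+9+6+3+2+1]=39
n=19: 1·19 19·1  f→[1+19]=20
q^20  k|20↦f(k): 20:20 10:10 5:5 4:4 2:2 1:1  a_20=42
d|21:{21,7,3,1}  Σf=21+7+3+1=32
q^22  k|22↦f(k): 1:1 2:2 11:11 22:22  a_22=36

24, 24, 31, 18, 39, 20, 42, 32, 36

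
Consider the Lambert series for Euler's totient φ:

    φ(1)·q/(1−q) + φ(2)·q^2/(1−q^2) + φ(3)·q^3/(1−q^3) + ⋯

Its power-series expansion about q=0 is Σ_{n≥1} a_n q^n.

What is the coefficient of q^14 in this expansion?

n=14: 14·1 7·2 2·7 1·14  φ→[6+6+1+1]=14

a_14 = 14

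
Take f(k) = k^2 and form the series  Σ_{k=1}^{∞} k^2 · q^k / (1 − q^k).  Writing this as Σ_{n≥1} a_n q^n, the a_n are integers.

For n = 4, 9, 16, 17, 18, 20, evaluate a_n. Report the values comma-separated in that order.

q^4  k|4↦f(k): 1:1 2:4 4:16  a_4=21
n=9: 9·1 3·3 1·9  f→[81+9+1]=91
d|16:{1,2,4,8,16}  Σf=1+4+16+64+256=341
[q^17] f(17)=289,f(1)=1 ⇒ 290
d|18:{18,9,6,3,2,1}  Σf=324+81+36+9+4+1=455
[q^20] f(20)=400,f(10)=100,f(5)=25,f(4)=16,f(2)=4,f(1)=1 ⇒ 546

21, 91, 341, 290, 455, 546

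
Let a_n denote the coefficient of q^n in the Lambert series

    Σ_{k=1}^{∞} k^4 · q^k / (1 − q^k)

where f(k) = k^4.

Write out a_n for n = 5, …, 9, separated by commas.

d|5:{1,5}  Σf=1+625=626
q^6  k|6↦f(k): 6:1296 3:81 2:16 1:1  a_6=1394
d|7:{1,7}  Σf=1+2401=2402
q^8  k|8↦f(k): 8:4096 4:256 2:16 1:1  a_8=4369
n=9: 1·9 3·3 9·1  f→[1+81+6561]=6643

626, 1394, 2402, 4369, 6643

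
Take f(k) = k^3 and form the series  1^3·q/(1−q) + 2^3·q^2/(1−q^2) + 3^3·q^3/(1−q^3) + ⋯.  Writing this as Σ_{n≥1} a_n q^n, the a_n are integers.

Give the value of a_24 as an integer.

a_24 = 16380

d|24:{1,2,3,4,6,8,12,24}  Σf=1+8+27+64+216+512+1728+13824=16380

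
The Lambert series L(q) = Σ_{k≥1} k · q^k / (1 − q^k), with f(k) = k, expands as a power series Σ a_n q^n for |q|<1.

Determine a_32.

a_32 = 63

q^32  k|32↦f(k): 32:32 16:16 8:8 4:4 2:2 1:1  a_32=63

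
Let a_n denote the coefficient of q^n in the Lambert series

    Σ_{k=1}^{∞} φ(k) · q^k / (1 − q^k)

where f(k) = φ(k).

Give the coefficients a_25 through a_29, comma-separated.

n=25: 1·25 5·5 25·1  φ→[1+4+20]=25
[q^26] φ(26)=12,φ(13)=12,φ(2)=1,φ(1)=1 ⇒ 26
d|27:{27,9,3,1}  Σφ=18+6+2+1=27
d|28:{1,2,4,7,14,28}  Σφ=1+1+2+6+6+12=28
d|29:{29,1}  Σφ=28+1=29

25, 26, 27, 28, 29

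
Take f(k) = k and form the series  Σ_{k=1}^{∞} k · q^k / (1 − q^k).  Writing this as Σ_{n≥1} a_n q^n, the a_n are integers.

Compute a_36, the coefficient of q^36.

[q^36] f(36)=36,f(18)=18,f(12)=12,f(9)=9,f(6)=6,f(4)=4,f(3)=3,f(2)=2,f(1)=1 ⇒ 91

a_36 = 91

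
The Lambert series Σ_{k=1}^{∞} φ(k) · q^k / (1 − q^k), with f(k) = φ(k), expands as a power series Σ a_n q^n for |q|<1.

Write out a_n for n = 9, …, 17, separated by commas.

q^9  k|9↦φ(k): 9:6 3:2 1:1  a_9=9
d|10:{1,2,5,10}  Σφ=1+1+4+4=10
n=11: 1·11 11·1  φ→[1+10]=11
q^12  k|12↦φ(k): 12:4 6:2 4:2 3:2 2:1 1:1  a_12=12
n=13: 1·13 13·1  φ→[1+12]=13
q^14  k|14↦φ(k): 1:1 2:1 7:6 14:6  a_14=14
n=15: 1·15 3·5 5·3 15·1  φ→[1+2+4+8]=15
[q^16] φ(1)=1,φ(2)=1,φ(4)=2,φ(8)=4,φ(16)=8 ⇒ 16
q^17  k|17↦φ(k): 17:16 1:1  a_17=17

9, 10, 11, 12, 13, 14, 15, 16, 17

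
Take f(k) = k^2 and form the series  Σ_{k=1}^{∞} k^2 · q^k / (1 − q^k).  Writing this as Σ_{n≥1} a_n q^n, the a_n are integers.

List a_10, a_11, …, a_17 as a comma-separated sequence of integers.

d|10:{10,5,2,1}  Σf=100+25+4+1=130
[q^11] f(11)=121,f(1)=1 ⇒ 122
[q^12] f(1)=1,f(2)=4,f(3)=9,f(4)=16,f(6)=36,f(12)=144 ⇒ 210
n=13: 1·13 13·1  f→[1+169]=170
n=14: 14·1 7·2 2·7 1·14  f→[196+49+4+1]=250
n=15: 1·15 3·5 5·3 15·1  f→[1+9+25+225]=260
q^16  k|16↦f(k): 16:256 8:64 4:16 2:4 1:1  a_16=341
[q^17] f(1)=1,f(17)=289 ⇒ 290

130, 122, 210, 170, 250, 260, 341, 290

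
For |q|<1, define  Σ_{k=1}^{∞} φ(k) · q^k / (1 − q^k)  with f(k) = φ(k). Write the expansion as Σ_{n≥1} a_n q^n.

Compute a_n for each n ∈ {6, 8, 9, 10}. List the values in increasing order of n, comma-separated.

n=6: 6·1 3·2 2·3 1·6  φ→[2+2+1+1]=6
q^8  k|8↦φ(k): 1:1 2:1 4:2 8:4  a_8=8
[q^9] φ(9)=6,φ(3)=2,φ(1)=1 ⇒ 9
n=10: 10·1 5·2 2·5 1·10  φ→[4+4+1+1]=10

6, 8, 9, 10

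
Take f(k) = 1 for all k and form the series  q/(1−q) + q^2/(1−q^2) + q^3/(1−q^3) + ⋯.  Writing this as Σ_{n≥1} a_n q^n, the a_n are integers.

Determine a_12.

n=12: 1·12 2·6 3·4 4·3 6·2 12·1  f→[1+1+1+1+1+1]=6

a_12 = 6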